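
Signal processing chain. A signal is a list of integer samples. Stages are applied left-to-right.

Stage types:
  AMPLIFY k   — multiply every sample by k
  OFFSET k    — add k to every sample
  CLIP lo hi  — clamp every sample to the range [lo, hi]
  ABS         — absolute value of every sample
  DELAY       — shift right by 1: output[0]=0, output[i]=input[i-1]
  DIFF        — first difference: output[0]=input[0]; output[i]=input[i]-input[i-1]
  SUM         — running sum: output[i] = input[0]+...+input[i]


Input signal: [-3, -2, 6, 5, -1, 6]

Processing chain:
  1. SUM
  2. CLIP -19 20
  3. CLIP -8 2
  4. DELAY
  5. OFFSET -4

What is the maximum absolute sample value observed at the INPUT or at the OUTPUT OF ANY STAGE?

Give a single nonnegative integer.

Input: [-3, -2, 6, 5, -1, 6] (max |s|=6)
Stage 1 (SUM): sum[0..0]=-3, sum[0..1]=-5, sum[0..2]=1, sum[0..3]=6, sum[0..4]=5, sum[0..5]=11 -> [-3, -5, 1, 6, 5, 11] (max |s|=11)
Stage 2 (CLIP -19 20): clip(-3,-19,20)=-3, clip(-5,-19,20)=-5, clip(1,-19,20)=1, clip(6,-19,20)=6, clip(5,-19,20)=5, clip(11,-19,20)=11 -> [-3, -5, 1, 6, 5, 11] (max |s|=11)
Stage 3 (CLIP -8 2): clip(-3,-8,2)=-3, clip(-5,-8,2)=-5, clip(1,-8,2)=1, clip(6,-8,2)=2, clip(5,-8,2)=2, clip(11,-8,2)=2 -> [-3, -5, 1, 2, 2, 2] (max |s|=5)
Stage 4 (DELAY): [0, -3, -5, 1, 2, 2] = [0, -3, -5, 1, 2, 2] -> [0, -3, -5, 1, 2, 2] (max |s|=5)
Stage 5 (OFFSET -4): 0+-4=-4, -3+-4=-7, -5+-4=-9, 1+-4=-3, 2+-4=-2, 2+-4=-2 -> [-4, -7, -9, -3, -2, -2] (max |s|=9)
Overall max amplitude: 11

Answer: 11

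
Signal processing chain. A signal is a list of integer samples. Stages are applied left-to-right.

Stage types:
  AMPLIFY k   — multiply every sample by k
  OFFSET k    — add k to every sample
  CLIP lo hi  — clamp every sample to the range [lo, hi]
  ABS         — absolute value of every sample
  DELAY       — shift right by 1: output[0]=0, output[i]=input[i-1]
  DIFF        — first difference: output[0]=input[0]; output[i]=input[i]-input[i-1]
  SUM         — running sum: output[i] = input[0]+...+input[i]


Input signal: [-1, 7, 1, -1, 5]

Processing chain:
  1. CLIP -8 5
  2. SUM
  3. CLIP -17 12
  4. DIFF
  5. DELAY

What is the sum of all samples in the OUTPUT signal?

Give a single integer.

Answer: 4

Derivation:
Input: [-1, 7, 1, -1, 5]
Stage 1 (CLIP -8 5): clip(-1,-8,5)=-1, clip(7,-8,5)=5, clip(1,-8,5)=1, clip(-1,-8,5)=-1, clip(5,-8,5)=5 -> [-1, 5, 1, -1, 5]
Stage 2 (SUM): sum[0..0]=-1, sum[0..1]=4, sum[0..2]=5, sum[0..3]=4, sum[0..4]=9 -> [-1, 4, 5, 4, 9]
Stage 3 (CLIP -17 12): clip(-1,-17,12)=-1, clip(4,-17,12)=4, clip(5,-17,12)=5, clip(4,-17,12)=4, clip(9,-17,12)=9 -> [-1, 4, 5, 4, 9]
Stage 4 (DIFF): s[0]=-1, 4--1=5, 5-4=1, 4-5=-1, 9-4=5 -> [-1, 5, 1, -1, 5]
Stage 5 (DELAY): [0, -1, 5, 1, -1] = [0, -1, 5, 1, -1] -> [0, -1, 5, 1, -1]
Output sum: 4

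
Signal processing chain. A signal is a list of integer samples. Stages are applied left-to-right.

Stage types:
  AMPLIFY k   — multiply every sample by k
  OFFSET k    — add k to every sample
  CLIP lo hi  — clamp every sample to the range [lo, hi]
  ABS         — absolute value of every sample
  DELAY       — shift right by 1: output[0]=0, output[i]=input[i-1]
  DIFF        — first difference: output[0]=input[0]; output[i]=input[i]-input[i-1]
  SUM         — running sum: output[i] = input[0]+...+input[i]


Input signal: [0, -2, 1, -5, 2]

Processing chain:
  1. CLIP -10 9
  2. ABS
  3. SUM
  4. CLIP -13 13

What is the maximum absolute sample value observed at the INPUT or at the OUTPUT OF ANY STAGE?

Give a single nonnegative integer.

Answer: 10

Derivation:
Input: [0, -2, 1, -5, 2] (max |s|=5)
Stage 1 (CLIP -10 9): clip(0,-10,9)=0, clip(-2,-10,9)=-2, clip(1,-10,9)=1, clip(-5,-10,9)=-5, clip(2,-10,9)=2 -> [0, -2, 1, -5, 2] (max |s|=5)
Stage 2 (ABS): |0|=0, |-2|=2, |1|=1, |-5|=5, |2|=2 -> [0, 2, 1, 5, 2] (max |s|=5)
Stage 3 (SUM): sum[0..0]=0, sum[0..1]=2, sum[0..2]=3, sum[0..3]=8, sum[0..4]=10 -> [0, 2, 3, 8, 10] (max |s|=10)
Stage 4 (CLIP -13 13): clip(0,-13,13)=0, clip(2,-13,13)=2, clip(3,-13,13)=3, clip(8,-13,13)=8, clip(10,-13,13)=10 -> [0, 2, 3, 8, 10] (max |s|=10)
Overall max amplitude: 10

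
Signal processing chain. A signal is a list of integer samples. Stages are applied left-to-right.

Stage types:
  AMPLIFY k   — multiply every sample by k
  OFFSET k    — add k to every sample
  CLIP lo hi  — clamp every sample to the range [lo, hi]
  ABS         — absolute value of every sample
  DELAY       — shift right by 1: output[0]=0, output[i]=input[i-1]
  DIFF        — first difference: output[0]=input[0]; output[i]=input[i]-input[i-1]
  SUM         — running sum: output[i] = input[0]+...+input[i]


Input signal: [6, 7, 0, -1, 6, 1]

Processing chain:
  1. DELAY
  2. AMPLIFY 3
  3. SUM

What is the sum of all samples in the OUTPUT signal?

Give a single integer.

Answer: 186

Derivation:
Input: [6, 7, 0, -1, 6, 1]
Stage 1 (DELAY): [0, 6, 7, 0, -1, 6] = [0, 6, 7, 0, -1, 6] -> [0, 6, 7, 0, -1, 6]
Stage 2 (AMPLIFY 3): 0*3=0, 6*3=18, 7*3=21, 0*3=0, -1*3=-3, 6*3=18 -> [0, 18, 21, 0, -3, 18]
Stage 3 (SUM): sum[0..0]=0, sum[0..1]=18, sum[0..2]=39, sum[0..3]=39, sum[0..4]=36, sum[0..5]=54 -> [0, 18, 39, 39, 36, 54]
Output sum: 186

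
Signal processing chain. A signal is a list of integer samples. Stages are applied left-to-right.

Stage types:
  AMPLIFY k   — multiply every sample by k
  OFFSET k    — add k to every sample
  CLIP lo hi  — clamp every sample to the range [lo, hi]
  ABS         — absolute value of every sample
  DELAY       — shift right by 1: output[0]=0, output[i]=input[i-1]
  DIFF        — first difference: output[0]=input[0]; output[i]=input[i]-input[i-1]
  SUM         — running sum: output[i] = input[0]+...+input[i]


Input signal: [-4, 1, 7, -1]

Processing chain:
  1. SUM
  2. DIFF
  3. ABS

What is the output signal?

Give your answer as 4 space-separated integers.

Input: [-4, 1, 7, -1]
Stage 1 (SUM): sum[0..0]=-4, sum[0..1]=-3, sum[0..2]=4, sum[0..3]=3 -> [-4, -3, 4, 3]
Stage 2 (DIFF): s[0]=-4, -3--4=1, 4--3=7, 3-4=-1 -> [-4, 1, 7, -1]
Stage 3 (ABS): |-4|=4, |1|=1, |7|=7, |-1|=1 -> [4, 1, 7, 1]

Answer: 4 1 7 1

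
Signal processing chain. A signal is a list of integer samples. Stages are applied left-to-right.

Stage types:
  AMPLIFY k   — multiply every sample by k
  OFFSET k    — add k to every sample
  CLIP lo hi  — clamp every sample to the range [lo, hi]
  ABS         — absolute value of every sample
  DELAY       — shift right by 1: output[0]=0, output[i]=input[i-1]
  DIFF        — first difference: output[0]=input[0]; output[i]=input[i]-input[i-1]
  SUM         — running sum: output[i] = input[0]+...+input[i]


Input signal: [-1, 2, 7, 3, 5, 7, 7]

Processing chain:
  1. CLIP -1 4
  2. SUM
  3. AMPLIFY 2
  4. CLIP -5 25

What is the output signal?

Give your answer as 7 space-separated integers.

Input: [-1, 2, 7, 3, 5, 7, 7]
Stage 1 (CLIP -1 4): clip(-1,-1,4)=-1, clip(2,-1,4)=2, clip(7,-1,4)=4, clip(3,-1,4)=3, clip(5,-1,4)=4, clip(7,-1,4)=4, clip(7,-1,4)=4 -> [-1, 2, 4, 3, 4, 4, 4]
Stage 2 (SUM): sum[0..0]=-1, sum[0..1]=1, sum[0..2]=5, sum[0..3]=8, sum[0..4]=12, sum[0..5]=16, sum[0..6]=20 -> [-1, 1, 5, 8, 12, 16, 20]
Stage 3 (AMPLIFY 2): -1*2=-2, 1*2=2, 5*2=10, 8*2=16, 12*2=24, 16*2=32, 20*2=40 -> [-2, 2, 10, 16, 24, 32, 40]
Stage 4 (CLIP -5 25): clip(-2,-5,25)=-2, clip(2,-5,25)=2, clip(10,-5,25)=10, clip(16,-5,25)=16, clip(24,-5,25)=24, clip(32,-5,25)=25, clip(40,-5,25)=25 -> [-2, 2, 10, 16, 24, 25, 25]

Answer: -2 2 10 16 24 25 25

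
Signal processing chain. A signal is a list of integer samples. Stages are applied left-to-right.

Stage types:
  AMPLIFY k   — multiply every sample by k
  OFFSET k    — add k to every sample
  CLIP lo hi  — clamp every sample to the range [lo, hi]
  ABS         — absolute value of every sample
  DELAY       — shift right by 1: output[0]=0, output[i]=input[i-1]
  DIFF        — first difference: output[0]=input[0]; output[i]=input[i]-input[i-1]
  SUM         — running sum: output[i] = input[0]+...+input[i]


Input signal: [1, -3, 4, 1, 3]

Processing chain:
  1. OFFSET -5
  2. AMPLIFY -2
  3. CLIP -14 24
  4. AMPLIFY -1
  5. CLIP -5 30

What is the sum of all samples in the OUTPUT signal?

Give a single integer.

Input: [1, -3, 4, 1, 3]
Stage 1 (OFFSET -5): 1+-5=-4, -3+-5=-8, 4+-5=-1, 1+-5=-4, 3+-5=-2 -> [-4, -8, -1, -4, -2]
Stage 2 (AMPLIFY -2): -4*-2=8, -8*-2=16, -1*-2=2, -4*-2=8, -2*-2=4 -> [8, 16, 2, 8, 4]
Stage 3 (CLIP -14 24): clip(8,-14,24)=8, clip(16,-14,24)=16, clip(2,-14,24)=2, clip(8,-14,24)=8, clip(4,-14,24)=4 -> [8, 16, 2, 8, 4]
Stage 4 (AMPLIFY -1): 8*-1=-8, 16*-1=-16, 2*-1=-2, 8*-1=-8, 4*-1=-4 -> [-8, -16, -2, -8, -4]
Stage 5 (CLIP -5 30): clip(-8,-5,30)=-5, clip(-16,-5,30)=-5, clip(-2,-5,30)=-2, clip(-8,-5,30)=-5, clip(-4,-5,30)=-4 -> [-5, -5, -2, -5, -4]
Output sum: -21

Answer: -21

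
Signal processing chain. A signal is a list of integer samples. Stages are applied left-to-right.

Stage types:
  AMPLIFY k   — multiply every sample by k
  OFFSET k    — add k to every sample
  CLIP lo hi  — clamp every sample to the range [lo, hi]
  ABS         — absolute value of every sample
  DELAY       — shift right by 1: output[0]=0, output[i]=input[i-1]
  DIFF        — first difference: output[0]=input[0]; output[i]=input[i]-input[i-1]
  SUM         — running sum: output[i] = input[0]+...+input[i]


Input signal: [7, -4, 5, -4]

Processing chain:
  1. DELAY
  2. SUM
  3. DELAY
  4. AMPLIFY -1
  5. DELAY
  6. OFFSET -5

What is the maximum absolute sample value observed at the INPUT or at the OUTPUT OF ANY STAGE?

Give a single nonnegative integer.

Input: [7, -4, 5, -4] (max |s|=7)
Stage 1 (DELAY): [0, 7, -4, 5] = [0, 7, -4, 5] -> [0, 7, -4, 5] (max |s|=7)
Stage 2 (SUM): sum[0..0]=0, sum[0..1]=7, sum[0..2]=3, sum[0..3]=8 -> [0, 7, 3, 8] (max |s|=8)
Stage 3 (DELAY): [0, 0, 7, 3] = [0, 0, 7, 3] -> [0, 0, 7, 3] (max |s|=7)
Stage 4 (AMPLIFY -1): 0*-1=0, 0*-1=0, 7*-1=-7, 3*-1=-3 -> [0, 0, -7, -3] (max |s|=7)
Stage 5 (DELAY): [0, 0, 0, -7] = [0, 0, 0, -7] -> [0, 0, 0, -7] (max |s|=7)
Stage 6 (OFFSET -5): 0+-5=-5, 0+-5=-5, 0+-5=-5, -7+-5=-12 -> [-5, -5, -5, -12] (max |s|=12)
Overall max amplitude: 12

Answer: 12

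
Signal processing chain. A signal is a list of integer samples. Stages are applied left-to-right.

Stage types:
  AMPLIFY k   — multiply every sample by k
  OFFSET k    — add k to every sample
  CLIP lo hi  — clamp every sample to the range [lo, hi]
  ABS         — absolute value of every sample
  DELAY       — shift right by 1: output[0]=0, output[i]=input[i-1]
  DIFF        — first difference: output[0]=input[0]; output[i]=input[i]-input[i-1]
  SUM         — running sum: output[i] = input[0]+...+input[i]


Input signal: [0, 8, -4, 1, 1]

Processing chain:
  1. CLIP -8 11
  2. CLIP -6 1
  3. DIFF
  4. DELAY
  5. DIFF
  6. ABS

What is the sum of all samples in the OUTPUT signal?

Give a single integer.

Answer: 17

Derivation:
Input: [0, 8, -4, 1, 1]
Stage 1 (CLIP -8 11): clip(0,-8,11)=0, clip(8,-8,11)=8, clip(-4,-8,11)=-4, clip(1,-8,11)=1, clip(1,-8,11)=1 -> [0, 8, -4, 1, 1]
Stage 2 (CLIP -6 1): clip(0,-6,1)=0, clip(8,-6,1)=1, clip(-4,-6,1)=-4, clip(1,-6,1)=1, clip(1,-6,1)=1 -> [0, 1, -4, 1, 1]
Stage 3 (DIFF): s[0]=0, 1-0=1, -4-1=-5, 1--4=5, 1-1=0 -> [0, 1, -5, 5, 0]
Stage 4 (DELAY): [0, 0, 1, -5, 5] = [0, 0, 1, -5, 5] -> [0, 0, 1, -5, 5]
Stage 5 (DIFF): s[0]=0, 0-0=0, 1-0=1, -5-1=-6, 5--5=10 -> [0, 0, 1, -6, 10]
Stage 6 (ABS): |0|=0, |0|=0, |1|=1, |-6|=6, |10|=10 -> [0, 0, 1, 6, 10]
Output sum: 17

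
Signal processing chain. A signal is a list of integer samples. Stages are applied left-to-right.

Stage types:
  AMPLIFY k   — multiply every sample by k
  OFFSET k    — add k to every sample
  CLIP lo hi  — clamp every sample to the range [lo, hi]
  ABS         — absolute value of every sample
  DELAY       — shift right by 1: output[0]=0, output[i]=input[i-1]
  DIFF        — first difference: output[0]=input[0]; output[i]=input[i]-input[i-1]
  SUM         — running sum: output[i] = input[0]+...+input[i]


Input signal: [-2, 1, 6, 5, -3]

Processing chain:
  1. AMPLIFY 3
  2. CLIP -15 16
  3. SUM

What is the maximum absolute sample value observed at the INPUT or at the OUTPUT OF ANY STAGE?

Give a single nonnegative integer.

Answer: 28

Derivation:
Input: [-2, 1, 6, 5, -3] (max |s|=6)
Stage 1 (AMPLIFY 3): -2*3=-6, 1*3=3, 6*3=18, 5*3=15, -3*3=-9 -> [-6, 3, 18, 15, -9] (max |s|=18)
Stage 2 (CLIP -15 16): clip(-6,-15,16)=-6, clip(3,-15,16)=3, clip(18,-15,16)=16, clip(15,-15,16)=15, clip(-9,-15,16)=-9 -> [-6, 3, 16, 15, -9] (max |s|=16)
Stage 3 (SUM): sum[0..0]=-6, sum[0..1]=-3, sum[0..2]=13, sum[0..3]=28, sum[0..4]=19 -> [-6, -3, 13, 28, 19] (max |s|=28)
Overall max amplitude: 28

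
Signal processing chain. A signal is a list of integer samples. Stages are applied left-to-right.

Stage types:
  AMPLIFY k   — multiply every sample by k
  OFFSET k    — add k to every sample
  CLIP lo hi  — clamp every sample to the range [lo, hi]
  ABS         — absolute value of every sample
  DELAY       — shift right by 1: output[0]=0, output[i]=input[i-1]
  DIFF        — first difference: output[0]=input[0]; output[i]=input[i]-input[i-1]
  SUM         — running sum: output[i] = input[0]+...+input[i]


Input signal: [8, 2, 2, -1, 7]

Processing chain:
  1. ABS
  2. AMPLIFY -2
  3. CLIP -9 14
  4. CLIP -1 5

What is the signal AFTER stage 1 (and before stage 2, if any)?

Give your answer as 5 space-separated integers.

Input: [8, 2, 2, -1, 7]
Stage 1 (ABS): |8|=8, |2|=2, |2|=2, |-1|=1, |7|=7 -> [8, 2, 2, 1, 7]

Answer: 8 2 2 1 7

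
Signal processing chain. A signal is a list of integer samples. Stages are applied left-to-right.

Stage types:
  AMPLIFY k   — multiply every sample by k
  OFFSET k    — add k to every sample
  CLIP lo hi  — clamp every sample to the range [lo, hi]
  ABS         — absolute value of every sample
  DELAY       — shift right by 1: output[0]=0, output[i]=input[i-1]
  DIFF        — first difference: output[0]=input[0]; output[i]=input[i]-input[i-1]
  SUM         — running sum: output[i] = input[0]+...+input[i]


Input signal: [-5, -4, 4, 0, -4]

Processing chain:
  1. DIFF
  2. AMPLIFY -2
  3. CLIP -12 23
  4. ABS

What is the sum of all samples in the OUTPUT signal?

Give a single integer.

Input: [-5, -4, 4, 0, -4]
Stage 1 (DIFF): s[0]=-5, -4--5=1, 4--4=8, 0-4=-4, -4-0=-4 -> [-5, 1, 8, -4, -4]
Stage 2 (AMPLIFY -2): -5*-2=10, 1*-2=-2, 8*-2=-16, -4*-2=8, -4*-2=8 -> [10, -2, -16, 8, 8]
Stage 3 (CLIP -12 23): clip(10,-12,23)=10, clip(-2,-12,23)=-2, clip(-16,-12,23)=-12, clip(8,-12,23)=8, clip(8,-12,23)=8 -> [10, -2, -12, 8, 8]
Stage 4 (ABS): |10|=10, |-2|=2, |-12|=12, |8|=8, |8|=8 -> [10, 2, 12, 8, 8]
Output sum: 40

Answer: 40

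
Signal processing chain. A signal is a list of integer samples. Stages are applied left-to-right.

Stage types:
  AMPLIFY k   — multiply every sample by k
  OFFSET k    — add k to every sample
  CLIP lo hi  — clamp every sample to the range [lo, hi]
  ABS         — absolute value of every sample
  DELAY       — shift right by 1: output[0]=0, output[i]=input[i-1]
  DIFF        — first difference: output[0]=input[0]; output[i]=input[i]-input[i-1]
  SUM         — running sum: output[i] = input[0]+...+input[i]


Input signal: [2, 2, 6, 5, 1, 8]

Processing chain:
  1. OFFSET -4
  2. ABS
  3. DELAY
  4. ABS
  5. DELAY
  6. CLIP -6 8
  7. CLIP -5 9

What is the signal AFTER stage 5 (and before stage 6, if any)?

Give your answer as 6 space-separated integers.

Input: [2, 2, 6, 5, 1, 8]
Stage 1 (OFFSET -4): 2+-4=-2, 2+-4=-2, 6+-4=2, 5+-4=1, 1+-4=-3, 8+-4=4 -> [-2, -2, 2, 1, -3, 4]
Stage 2 (ABS): |-2|=2, |-2|=2, |2|=2, |1|=1, |-3|=3, |4|=4 -> [2, 2, 2, 1, 3, 4]
Stage 3 (DELAY): [0, 2, 2, 2, 1, 3] = [0, 2, 2, 2, 1, 3] -> [0, 2, 2, 2, 1, 3]
Stage 4 (ABS): |0|=0, |2|=2, |2|=2, |2|=2, |1|=1, |3|=3 -> [0, 2, 2, 2, 1, 3]
Stage 5 (DELAY): [0, 0, 2, 2, 2, 1] = [0, 0, 2, 2, 2, 1] -> [0, 0, 2, 2, 2, 1]

Answer: 0 0 2 2 2 1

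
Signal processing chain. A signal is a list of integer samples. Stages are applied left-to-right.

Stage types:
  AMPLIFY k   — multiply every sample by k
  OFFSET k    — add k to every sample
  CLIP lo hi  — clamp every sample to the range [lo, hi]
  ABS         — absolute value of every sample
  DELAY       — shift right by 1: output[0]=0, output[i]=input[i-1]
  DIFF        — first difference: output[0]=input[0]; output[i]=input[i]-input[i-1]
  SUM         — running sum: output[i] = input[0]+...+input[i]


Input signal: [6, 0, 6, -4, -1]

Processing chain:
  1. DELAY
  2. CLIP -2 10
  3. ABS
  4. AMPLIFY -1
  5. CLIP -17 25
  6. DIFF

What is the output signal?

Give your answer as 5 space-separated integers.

Input: [6, 0, 6, -4, -1]
Stage 1 (DELAY): [0, 6, 0, 6, -4] = [0, 6, 0, 6, -4] -> [0, 6, 0, 6, -4]
Stage 2 (CLIP -2 10): clip(0,-2,10)=0, clip(6,-2,10)=6, clip(0,-2,10)=0, clip(6,-2,10)=6, clip(-4,-2,10)=-2 -> [0, 6, 0, 6, -2]
Stage 3 (ABS): |0|=0, |6|=6, |0|=0, |6|=6, |-2|=2 -> [0, 6, 0, 6, 2]
Stage 4 (AMPLIFY -1): 0*-1=0, 6*-1=-6, 0*-1=0, 6*-1=-6, 2*-1=-2 -> [0, -6, 0, -6, -2]
Stage 5 (CLIP -17 25): clip(0,-17,25)=0, clip(-6,-17,25)=-6, clip(0,-17,25)=0, clip(-6,-17,25)=-6, clip(-2,-17,25)=-2 -> [0, -6, 0, -6, -2]
Stage 6 (DIFF): s[0]=0, -6-0=-6, 0--6=6, -6-0=-6, -2--6=4 -> [0, -6, 6, -6, 4]

Answer: 0 -6 6 -6 4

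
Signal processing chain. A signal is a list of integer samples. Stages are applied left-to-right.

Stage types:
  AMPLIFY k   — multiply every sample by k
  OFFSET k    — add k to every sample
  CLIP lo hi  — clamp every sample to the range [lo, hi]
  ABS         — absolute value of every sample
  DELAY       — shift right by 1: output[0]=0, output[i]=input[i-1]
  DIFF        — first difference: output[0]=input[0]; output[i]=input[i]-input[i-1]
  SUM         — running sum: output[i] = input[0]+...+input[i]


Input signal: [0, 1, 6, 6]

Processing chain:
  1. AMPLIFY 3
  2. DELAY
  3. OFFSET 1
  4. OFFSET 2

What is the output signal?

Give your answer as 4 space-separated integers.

Input: [0, 1, 6, 6]
Stage 1 (AMPLIFY 3): 0*3=0, 1*3=3, 6*3=18, 6*3=18 -> [0, 3, 18, 18]
Stage 2 (DELAY): [0, 0, 3, 18] = [0, 0, 3, 18] -> [0, 0, 3, 18]
Stage 3 (OFFSET 1): 0+1=1, 0+1=1, 3+1=4, 18+1=19 -> [1, 1, 4, 19]
Stage 4 (OFFSET 2): 1+2=3, 1+2=3, 4+2=6, 19+2=21 -> [3, 3, 6, 21]

Answer: 3 3 6 21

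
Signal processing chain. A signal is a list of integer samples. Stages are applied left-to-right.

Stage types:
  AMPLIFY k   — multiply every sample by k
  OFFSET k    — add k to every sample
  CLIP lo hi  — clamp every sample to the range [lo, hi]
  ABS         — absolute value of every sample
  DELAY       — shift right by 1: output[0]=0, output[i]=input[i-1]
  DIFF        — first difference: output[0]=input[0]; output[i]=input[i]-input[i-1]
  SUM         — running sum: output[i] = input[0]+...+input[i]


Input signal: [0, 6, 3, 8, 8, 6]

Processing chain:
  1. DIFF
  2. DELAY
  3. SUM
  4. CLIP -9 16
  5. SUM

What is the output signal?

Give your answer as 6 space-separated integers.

Input: [0, 6, 3, 8, 8, 6]
Stage 1 (DIFF): s[0]=0, 6-0=6, 3-6=-3, 8-3=5, 8-8=0, 6-8=-2 -> [0, 6, -3, 5, 0, -2]
Stage 2 (DELAY): [0, 0, 6, -3, 5, 0] = [0, 0, 6, -3, 5, 0] -> [0, 0, 6, -3, 5, 0]
Stage 3 (SUM): sum[0..0]=0, sum[0..1]=0, sum[0..2]=6, sum[0..3]=3, sum[0..4]=8, sum[0..5]=8 -> [0, 0, 6, 3, 8, 8]
Stage 4 (CLIP -9 16): clip(0,-9,16)=0, clip(0,-9,16)=0, clip(6,-9,16)=6, clip(3,-9,16)=3, clip(8,-9,16)=8, clip(8,-9,16)=8 -> [0, 0, 6, 3, 8, 8]
Stage 5 (SUM): sum[0..0]=0, sum[0..1]=0, sum[0..2]=6, sum[0..3]=9, sum[0..4]=17, sum[0..5]=25 -> [0, 0, 6, 9, 17, 25]

Answer: 0 0 6 9 17 25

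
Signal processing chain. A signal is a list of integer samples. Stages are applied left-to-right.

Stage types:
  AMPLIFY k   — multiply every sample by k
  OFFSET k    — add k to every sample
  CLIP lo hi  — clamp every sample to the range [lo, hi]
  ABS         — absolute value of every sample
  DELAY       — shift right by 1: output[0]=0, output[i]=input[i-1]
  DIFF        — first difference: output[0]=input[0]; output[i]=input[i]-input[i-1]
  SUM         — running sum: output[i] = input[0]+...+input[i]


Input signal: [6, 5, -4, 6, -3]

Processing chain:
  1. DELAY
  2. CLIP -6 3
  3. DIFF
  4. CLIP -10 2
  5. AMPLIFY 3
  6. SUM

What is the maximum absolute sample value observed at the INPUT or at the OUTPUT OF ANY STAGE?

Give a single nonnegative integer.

Input: [6, 5, -4, 6, -3] (max |s|=6)
Stage 1 (DELAY): [0, 6, 5, -4, 6] = [0, 6, 5, -4, 6] -> [0, 6, 5, -4, 6] (max |s|=6)
Stage 2 (CLIP -6 3): clip(0,-6,3)=0, clip(6,-6,3)=3, clip(5,-6,3)=3, clip(-4,-6,3)=-4, clip(6,-6,3)=3 -> [0, 3, 3, -4, 3] (max |s|=4)
Stage 3 (DIFF): s[0]=0, 3-0=3, 3-3=0, -4-3=-7, 3--4=7 -> [0, 3, 0, -7, 7] (max |s|=7)
Stage 4 (CLIP -10 2): clip(0,-10,2)=0, clip(3,-10,2)=2, clip(0,-10,2)=0, clip(-7,-10,2)=-7, clip(7,-10,2)=2 -> [0, 2, 0, -7, 2] (max |s|=7)
Stage 5 (AMPLIFY 3): 0*3=0, 2*3=6, 0*3=0, -7*3=-21, 2*3=6 -> [0, 6, 0, -21, 6] (max |s|=21)
Stage 6 (SUM): sum[0..0]=0, sum[0..1]=6, sum[0..2]=6, sum[0..3]=-15, sum[0..4]=-9 -> [0, 6, 6, -15, -9] (max |s|=15)
Overall max amplitude: 21

Answer: 21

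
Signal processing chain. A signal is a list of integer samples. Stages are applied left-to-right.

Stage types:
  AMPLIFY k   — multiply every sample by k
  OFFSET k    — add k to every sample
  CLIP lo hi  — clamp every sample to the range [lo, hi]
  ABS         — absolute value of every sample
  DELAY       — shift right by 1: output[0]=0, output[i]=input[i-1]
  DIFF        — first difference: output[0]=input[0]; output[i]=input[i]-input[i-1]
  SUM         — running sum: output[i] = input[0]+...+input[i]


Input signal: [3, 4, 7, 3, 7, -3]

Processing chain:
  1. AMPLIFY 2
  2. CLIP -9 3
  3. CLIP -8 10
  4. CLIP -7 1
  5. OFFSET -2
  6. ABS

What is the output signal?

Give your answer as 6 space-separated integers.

Answer: 1 1 1 1 1 8

Derivation:
Input: [3, 4, 7, 3, 7, -3]
Stage 1 (AMPLIFY 2): 3*2=6, 4*2=8, 7*2=14, 3*2=6, 7*2=14, -3*2=-6 -> [6, 8, 14, 6, 14, -6]
Stage 2 (CLIP -9 3): clip(6,-9,3)=3, clip(8,-9,3)=3, clip(14,-9,3)=3, clip(6,-9,3)=3, clip(14,-9,3)=3, clip(-6,-9,3)=-6 -> [3, 3, 3, 3, 3, -6]
Stage 3 (CLIP -8 10): clip(3,-8,10)=3, clip(3,-8,10)=3, clip(3,-8,10)=3, clip(3,-8,10)=3, clip(3,-8,10)=3, clip(-6,-8,10)=-6 -> [3, 3, 3, 3, 3, -6]
Stage 4 (CLIP -7 1): clip(3,-7,1)=1, clip(3,-7,1)=1, clip(3,-7,1)=1, clip(3,-7,1)=1, clip(3,-7,1)=1, clip(-6,-7,1)=-6 -> [1, 1, 1, 1, 1, -6]
Stage 5 (OFFSET -2): 1+-2=-1, 1+-2=-1, 1+-2=-1, 1+-2=-1, 1+-2=-1, -6+-2=-8 -> [-1, -1, -1, -1, -1, -8]
Stage 6 (ABS): |-1|=1, |-1|=1, |-1|=1, |-1|=1, |-1|=1, |-8|=8 -> [1, 1, 1, 1, 1, 8]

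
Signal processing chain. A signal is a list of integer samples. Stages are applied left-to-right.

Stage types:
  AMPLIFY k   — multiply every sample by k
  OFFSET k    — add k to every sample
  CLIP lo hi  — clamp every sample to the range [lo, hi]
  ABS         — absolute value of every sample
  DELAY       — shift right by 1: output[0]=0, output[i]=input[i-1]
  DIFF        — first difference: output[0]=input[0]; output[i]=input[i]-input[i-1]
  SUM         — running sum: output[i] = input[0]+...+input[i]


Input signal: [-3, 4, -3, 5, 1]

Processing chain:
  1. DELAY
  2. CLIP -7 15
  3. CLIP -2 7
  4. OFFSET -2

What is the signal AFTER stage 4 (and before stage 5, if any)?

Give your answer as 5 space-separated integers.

Input: [-3, 4, -3, 5, 1]
Stage 1 (DELAY): [0, -3, 4, -3, 5] = [0, -3, 4, -3, 5] -> [0, -3, 4, -3, 5]
Stage 2 (CLIP -7 15): clip(0,-7,15)=0, clip(-3,-7,15)=-3, clip(4,-7,15)=4, clip(-3,-7,15)=-3, clip(5,-7,15)=5 -> [0, -3, 4, -3, 5]
Stage 3 (CLIP -2 7): clip(0,-2,7)=0, clip(-3,-2,7)=-2, clip(4,-2,7)=4, clip(-3,-2,7)=-2, clip(5,-2,7)=5 -> [0, -2, 4, -2, 5]
Stage 4 (OFFSET -2): 0+-2=-2, -2+-2=-4, 4+-2=2, -2+-2=-4, 5+-2=3 -> [-2, -4, 2, -4, 3]

Answer: -2 -4 2 -4 3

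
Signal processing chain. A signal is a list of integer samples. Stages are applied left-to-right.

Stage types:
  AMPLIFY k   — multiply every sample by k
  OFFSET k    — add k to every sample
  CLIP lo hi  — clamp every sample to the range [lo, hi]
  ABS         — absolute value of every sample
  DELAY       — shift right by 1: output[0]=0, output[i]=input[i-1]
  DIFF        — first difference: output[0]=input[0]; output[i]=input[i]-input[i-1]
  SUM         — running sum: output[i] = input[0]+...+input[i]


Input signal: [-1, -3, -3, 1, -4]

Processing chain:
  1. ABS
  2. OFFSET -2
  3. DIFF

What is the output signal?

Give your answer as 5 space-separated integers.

Answer: -1 2 0 -2 3

Derivation:
Input: [-1, -3, -3, 1, -4]
Stage 1 (ABS): |-1|=1, |-3|=3, |-3|=3, |1|=1, |-4|=4 -> [1, 3, 3, 1, 4]
Stage 2 (OFFSET -2): 1+-2=-1, 3+-2=1, 3+-2=1, 1+-2=-1, 4+-2=2 -> [-1, 1, 1, -1, 2]
Stage 3 (DIFF): s[0]=-1, 1--1=2, 1-1=0, -1-1=-2, 2--1=3 -> [-1, 2, 0, -2, 3]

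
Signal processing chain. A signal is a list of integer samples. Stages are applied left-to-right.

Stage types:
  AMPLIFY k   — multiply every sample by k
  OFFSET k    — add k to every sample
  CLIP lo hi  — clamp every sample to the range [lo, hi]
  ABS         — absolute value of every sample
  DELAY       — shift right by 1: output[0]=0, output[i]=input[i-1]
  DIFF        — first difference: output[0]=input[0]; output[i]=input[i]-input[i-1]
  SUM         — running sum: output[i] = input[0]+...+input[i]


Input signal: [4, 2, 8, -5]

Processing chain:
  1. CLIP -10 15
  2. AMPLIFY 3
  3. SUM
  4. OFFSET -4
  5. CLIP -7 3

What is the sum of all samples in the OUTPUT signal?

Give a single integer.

Answer: 12

Derivation:
Input: [4, 2, 8, -5]
Stage 1 (CLIP -10 15): clip(4,-10,15)=4, clip(2,-10,15)=2, clip(8,-10,15)=8, clip(-5,-10,15)=-5 -> [4, 2, 8, -5]
Stage 2 (AMPLIFY 3): 4*3=12, 2*3=6, 8*3=24, -5*3=-15 -> [12, 6, 24, -15]
Stage 3 (SUM): sum[0..0]=12, sum[0..1]=18, sum[0..2]=42, sum[0..3]=27 -> [12, 18, 42, 27]
Stage 4 (OFFSET -4): 12+-4=8, 18+-4=14, 42+-4=38, 27+-4=23 -> [8, 14, 38, 23]
Stage 5 (CLIP -7 3): clip(8,-7,3)=3, clip(14,-7,3)=3, clip(38,-7,3)=3, clip(23,-7,3)=3 -> [3, 3, 3, 3]
Output sum: 12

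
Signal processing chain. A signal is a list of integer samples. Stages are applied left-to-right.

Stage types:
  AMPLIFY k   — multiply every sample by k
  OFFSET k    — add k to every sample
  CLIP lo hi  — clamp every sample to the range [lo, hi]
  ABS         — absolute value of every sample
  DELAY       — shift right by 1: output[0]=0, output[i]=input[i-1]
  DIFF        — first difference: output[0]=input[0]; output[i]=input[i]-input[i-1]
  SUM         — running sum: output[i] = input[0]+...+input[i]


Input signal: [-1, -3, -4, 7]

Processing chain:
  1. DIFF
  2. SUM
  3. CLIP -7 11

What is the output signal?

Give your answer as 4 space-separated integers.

Input: [-1, -3, -4, 7]
Stage 1 (DIFF): s[0]=-1, -3--1=-2, -4--3=-1, 7--4=11 -> [-1, -2, -1, 11]
Stage 2 (SUM): sum[0..0]=-1, sum[0..1]=-3, sum[0..2]=-4, sum[0..3]=7 -> [-1, -3, -4, 7]
Stage 3 (CLIP -7 11): clip(-1,-7,11)=-1, clip(-3,-7,11)=-3, clip(-4,-7,11)=-4, clip(7,-7,11)=7 -> [-1, -3, -4, 7]

Answer: -1 -3 -4 7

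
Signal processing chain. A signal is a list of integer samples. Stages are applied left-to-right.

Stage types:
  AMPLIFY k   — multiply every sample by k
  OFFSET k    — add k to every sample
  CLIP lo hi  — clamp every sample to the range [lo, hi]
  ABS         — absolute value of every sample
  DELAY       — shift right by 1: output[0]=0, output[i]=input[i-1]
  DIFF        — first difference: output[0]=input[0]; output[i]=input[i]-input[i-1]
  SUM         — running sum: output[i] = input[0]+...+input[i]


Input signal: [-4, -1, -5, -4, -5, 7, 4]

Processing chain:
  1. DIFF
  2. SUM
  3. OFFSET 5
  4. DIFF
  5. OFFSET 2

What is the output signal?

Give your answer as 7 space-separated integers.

Answer: 3 5 -2 3 1 14 -1

Derivation:
Input: [-4, -1, -5, -4, -5, 7, 4]
Stage 1 (DIFF): s[0]=-4, -1--4=3, -5--1=-4, -4--5=1, -5--4=-1, 7--5=12, 4-7=-3 -> [-4, 3, -4, 1, -1, 12, -3]
Stage 2 (SUM): sum[0..0]=-4, sum[0..1]=-1, sum[0..2]=-5, sum[0..3]=-4, sum[0..4]=-5, sum[0..5]=7, sum[0..6]=4 -> [-4, -1, -5, -4, -5, 7, 4]
Stage 3 (OFFSET 5): -4+5=1, -1+5=4, -5+5=0, -4+5=1, -5+5=0, 7+5=12, 4+5=9 -> [1, 4, 0, 1, 0, 12, 9]
Stage 4 (DIFF): s[0]=1, 4-1=3, 0-4=-4, 1-0=1, 0-1=-1, 12-0=12, 9-12=-3 -> [1, 3, -4, 1, -1, 12, -3]
Stage 5 (OFFSET 2): 1+2=3, 3+2=5, -4+2=-2, 1+2=3, -1+2=1, 12+2=14, -3+2=-1 -> [3, 5, -2, 3, 1, 14, -1]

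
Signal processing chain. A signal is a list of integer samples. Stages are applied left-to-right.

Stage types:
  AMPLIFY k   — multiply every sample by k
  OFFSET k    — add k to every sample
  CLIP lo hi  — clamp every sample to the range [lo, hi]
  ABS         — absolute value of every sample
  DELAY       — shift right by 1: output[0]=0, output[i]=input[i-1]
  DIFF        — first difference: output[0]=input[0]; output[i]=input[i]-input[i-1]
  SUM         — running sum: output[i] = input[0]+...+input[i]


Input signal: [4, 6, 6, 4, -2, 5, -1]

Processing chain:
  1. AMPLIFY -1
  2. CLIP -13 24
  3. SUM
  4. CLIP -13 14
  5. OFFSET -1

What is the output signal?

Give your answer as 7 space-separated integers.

Input: [4, 6, 6, 4, -2, 5, -1]
Stage 1 (AMPLIFY -1): 4*-1=-4, 6*-1=-6, 6*-1=-6, 4*-1=-4, -2*-1=2, 5*-1=-5, -1*-1=1 -> [-4, -6, -6, -4, 2, -5, 1]
Stage 2 (CLIP -13 24): clip(-4,-13,24)=-4, clip(-6,-13,24)=-6, clip(-6,-13,24)=-6, clip(-4,-13,24)=-4, clip(2,-13,24)=2, clip(-5,-13,24)=-5, clip(1,-13,24)=1 -> [-4, -6, -6, -4, 2, -5, 1]
Stage 3 (SUM): sum[0..0]=-4, sum[0..1]=-10, sum[0..2]=-16, sum[0..3]=-20, sum[0..4]=-18, sum[0..5]=-23, sum[0..6]=-22 -> [-4, -10, -16, -20, -18, -23, -22]
Stage 4 (CLIP -13 14): clip(-4,-13,14)=-4, clip(-10,-13,14)=-10, clip(-16,-13,14)=-13, clip(-20,-13,14)=-13, clip(-18,-13,14)=-13, clip(-23,-13,14)=-13, clip(-22,-13,14)=-13 -> [-4, -10, -13, -13, -13, -13, -13]
Stage 5 (OFFSET -1): -4+-1=-5, -10+-1=-11, -13+-1=-14, -13+-1=-14, -13+-1=-14, -13+-1=-14, -13+-1=-14 -> [-5, -11, -14, -14, -14, -14, -14]

Answer: -5 -11 -14 -14 -14 -14 -14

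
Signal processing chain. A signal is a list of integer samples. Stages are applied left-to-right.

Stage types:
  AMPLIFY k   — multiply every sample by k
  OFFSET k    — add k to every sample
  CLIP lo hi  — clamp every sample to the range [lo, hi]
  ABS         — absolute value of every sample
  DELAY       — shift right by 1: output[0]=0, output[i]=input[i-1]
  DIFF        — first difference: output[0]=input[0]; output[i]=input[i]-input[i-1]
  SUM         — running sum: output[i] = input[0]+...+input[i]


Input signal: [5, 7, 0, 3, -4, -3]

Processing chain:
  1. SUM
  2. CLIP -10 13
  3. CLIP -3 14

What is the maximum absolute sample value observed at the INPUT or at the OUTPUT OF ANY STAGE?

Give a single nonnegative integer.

Answer: 15

Derivation:
Input: [5, 7, 0, 3, -4, -3] (max |s|=7)
Stage 1 (SUM): sum[0..0]=5, sum[0..1]=12, sum[0..2]=12, sum[0..3]=15, sum[0..4]=11, sum[0..5]=8 -> [5, 12, 12, 15, 11, 8] (max |s|=15)
Stage 2 (CLIP -10 13): clip(5,-10,13)=5, clip(12,-10,13)=12, clip(12,-10,13)=12, clip(15,-10,13)=13, clip(11,-10,13)=11, clip(8,-10,13)=8 -> [5, 12, 12, 13, 11, 8] (max |s|=13)
Stage 3 (CLIP -3 14): clip(5,-3,14)=5, clip(12,-3,14)=12, clip(12,-3,14)=12, clip(13,-3,14)=13, clip(11,-3,14)=11, clip(8,-3,14)=8 -> [5, 12, 12, 13, 11, 8] (max |s|=13)
Overall max amplitude: 15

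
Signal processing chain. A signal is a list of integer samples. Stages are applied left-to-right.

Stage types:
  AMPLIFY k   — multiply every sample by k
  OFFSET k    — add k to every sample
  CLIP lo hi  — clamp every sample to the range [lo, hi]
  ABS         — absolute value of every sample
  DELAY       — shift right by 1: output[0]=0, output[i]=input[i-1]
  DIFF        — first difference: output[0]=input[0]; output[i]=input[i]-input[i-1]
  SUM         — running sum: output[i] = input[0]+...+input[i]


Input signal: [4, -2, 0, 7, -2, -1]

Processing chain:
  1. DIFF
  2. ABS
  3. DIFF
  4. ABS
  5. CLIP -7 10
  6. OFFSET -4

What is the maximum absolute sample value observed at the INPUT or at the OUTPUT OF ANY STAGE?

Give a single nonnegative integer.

Input: [4, -2, 0, 7, -2, -1] (max |s|=7)
Stage 1 (DIFF): s[0]=4, -2-4=-6, 0--2=2, 7-0=7, -2-7=-9, -1--2=1 -> [4, -6, 2, 7, -9, 1] (max |s|=9)
Stage 2 (ABS): |4|=4, |-6|=6, |2|=2, |7|=7, |-9|=9, |1|=1 -> [4, 6, 2, 7, 9, 1] (max |s|=9)
Stage 3 (DIFF): s[0]=4, 6-4=2, 2-6=-4, 7-2=5, 9-7=2, 1-9=-8 -> [4, 2, -4, 5, 2, -8] (max |s|=8)
Stage 4 (ABS): |4|=4, |2|=2, |-4|=4, |5|=5, |2|=2, |-8|=8 -> [4, 2, 4, 5, 2, 8] (max |s|=8)
Stage 5 (CLIP -7 10): clip(4,-7,10)=4, clip(2,-7,10)=2, clip(4,-7,10)=4, clip(5,-7,10)=5, clip(2,-7,10)=2, clip(8,-7,10)=8 -> [4, 2, 4, 5, 2, 8] (max |s|=8)
Stage 6 (OFFSET -4): 4+-4=0, 2+-4=-2, 4+-4=0, 5+-4=1, 2+-4=-2, 8+-4=4 -> [0, -2, 0, 1, -2, 4] (max |s|=4)
Overall max amplitude: 9

Answer: 9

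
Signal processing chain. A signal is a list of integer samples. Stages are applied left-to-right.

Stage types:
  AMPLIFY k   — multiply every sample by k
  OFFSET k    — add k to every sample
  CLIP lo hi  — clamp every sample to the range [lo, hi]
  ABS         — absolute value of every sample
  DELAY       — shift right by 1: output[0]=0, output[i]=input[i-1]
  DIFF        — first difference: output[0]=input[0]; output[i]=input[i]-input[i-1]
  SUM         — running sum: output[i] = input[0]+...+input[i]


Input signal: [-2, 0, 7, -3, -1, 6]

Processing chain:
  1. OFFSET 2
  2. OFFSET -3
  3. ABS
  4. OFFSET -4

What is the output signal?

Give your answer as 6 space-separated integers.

Input: [-2, 0, 7, -3, -1, 6]
Stage 1 (OFFSET 2): -2+2=0, 0+2=2, 7+2=9, -3+2=-1, -1+2=1, 6+2=8 -> [0, 2, 9, -1, 1, 8]
Stage 2 (OFFSET -3): 0+-3=-3, 2+-3=-1, 9+-3=6, -1+-3=-4, 1+-3=-2, 8+-3=5 -> [-3, -1, 6, -4, -2, 5]
Stage 3 (ABS): |-3|=3, |-1|=1, |6|=6, |-4|=4, |-2|=2, |5|=5 -> [3, 1, 6, 4, 2, 5]
Stage 4 (OFFSET -4): 3+-4=-1, 1+-4=-3, 6+-4=2, 4+-4=0, 2+-4=-2, 5+-4=1 -> [-1, -3, 2, 0, -2, 1]

Answer: -1 -3 2 0 -2 1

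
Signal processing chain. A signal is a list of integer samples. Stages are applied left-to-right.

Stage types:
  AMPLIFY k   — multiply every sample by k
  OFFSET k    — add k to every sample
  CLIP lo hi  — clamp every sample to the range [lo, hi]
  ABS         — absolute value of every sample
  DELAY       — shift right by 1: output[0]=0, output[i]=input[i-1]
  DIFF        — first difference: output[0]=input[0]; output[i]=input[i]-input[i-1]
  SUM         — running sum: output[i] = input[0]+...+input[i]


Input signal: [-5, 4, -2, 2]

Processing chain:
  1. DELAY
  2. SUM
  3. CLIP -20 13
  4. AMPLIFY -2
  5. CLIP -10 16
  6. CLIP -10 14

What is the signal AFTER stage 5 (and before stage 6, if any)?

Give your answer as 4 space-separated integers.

Answer: 0 10 2 6

Derivation:
Input: [-5, 4, -2, 2]
Stage 1 (DELAY): [0, -5, 4, -2] = [0, -5, 4, -2] -> [0, -5, 4, -2]
Stage 2 (SUM): sum[0..0]=0, sum[0..1]=-5, sum[0..2]=-1, sum[0..3]=-3 -> [0, -5, -1, -3]
Stage 3 (CLIP -20 13): clip(0,-20,13)=0, clip(-5,-20,13)=-5, clip(-1,-20,13)=-1, clip(-3,-20,13)=-3 -> [0, -5, -1, -3]
Stage 4 (AMPLIFY -2): 0*-2=0, -5*-2=10, -1*-2=2, -3*-2=6 -> [0, 10, 2, 6]
Stage 5 (CLIP -10 16): clip(0,-10,16)=0, clip(10,-10,16)=10, clip(2,-10,16)=2, clip(6,-10,16)=6 -> [0, 10, 2, 6]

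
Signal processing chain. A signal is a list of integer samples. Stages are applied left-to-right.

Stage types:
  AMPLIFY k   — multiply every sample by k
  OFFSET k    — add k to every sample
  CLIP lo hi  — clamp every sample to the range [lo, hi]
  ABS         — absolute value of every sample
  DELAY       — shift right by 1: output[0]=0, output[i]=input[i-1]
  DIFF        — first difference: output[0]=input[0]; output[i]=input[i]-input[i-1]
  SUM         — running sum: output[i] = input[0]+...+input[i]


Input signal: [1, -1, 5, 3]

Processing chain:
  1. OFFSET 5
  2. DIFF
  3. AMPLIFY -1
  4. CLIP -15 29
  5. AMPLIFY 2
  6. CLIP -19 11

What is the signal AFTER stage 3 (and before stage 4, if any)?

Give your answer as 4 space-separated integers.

Input: [1, -1, 5, 3]
Stage 1 (OFFSET 5): 1+5=6, -1+5=4, 5+5=10, 3+5=8 -> [6, 4, 10, 8]
Stage 2 (DIFF): s[0]=6, 4-6=-2, 10-4=6, 8-10=-2 -> [6, -2, 6, -2]
Stage 3 (AMPLIFY -1): 6*-1=-6, -2*-1=2, 6*-1=-6, -2*-1=2 -> [-6, 2, -6, 2]

Answer: -6 2 -6 2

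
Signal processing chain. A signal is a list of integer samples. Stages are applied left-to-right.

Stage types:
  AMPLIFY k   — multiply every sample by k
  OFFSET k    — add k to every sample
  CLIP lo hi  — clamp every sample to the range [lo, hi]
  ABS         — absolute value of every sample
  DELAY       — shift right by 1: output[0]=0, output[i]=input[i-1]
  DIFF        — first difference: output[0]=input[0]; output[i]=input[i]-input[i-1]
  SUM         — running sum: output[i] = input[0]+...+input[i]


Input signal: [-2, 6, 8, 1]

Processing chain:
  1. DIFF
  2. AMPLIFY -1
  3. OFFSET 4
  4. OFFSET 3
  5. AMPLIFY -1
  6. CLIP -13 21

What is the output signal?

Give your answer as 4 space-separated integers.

Answer: -9 1 -5 -13

Derivation:
Input: [-2, 6, 8, 1]
Stage 1 (DIFF): s[0]=-2, 6--2=8, 8-6=2, 1-8=-7 -> [-2, 8, 2, -7]
Stage 2 (AMPLIFY -1): -2*-1=2, 8*-1=-8, 2*-1=-2, -7*-1=7 -> [2, -8, -2, 7]
Stage 3 (OFFSET 4): 2+4=6, -8+4=-4, -2+4=2, 7+4=11 -> [6, -4, 2, 11]
Stage 4 (OFFSET 3): 6+3=9, -4+3=-1, 2+3=5, 11+3=14 -> [9, -1, 5, 14]
Stage 5 (AMPLIFY -1): 9*-1=-9, -1*-1=1, 5*-1=-5, 14*-1=-14 -> [-9, 1, -5, -14]
Stage 6 (CLIP -13 21): clip(-9,-13,21)=-9, clip(1,-13,21)=1, clip(-5,-13,21)=-5, clip(-14,-13,21)=-13 -> [-9, 1, -5, -13]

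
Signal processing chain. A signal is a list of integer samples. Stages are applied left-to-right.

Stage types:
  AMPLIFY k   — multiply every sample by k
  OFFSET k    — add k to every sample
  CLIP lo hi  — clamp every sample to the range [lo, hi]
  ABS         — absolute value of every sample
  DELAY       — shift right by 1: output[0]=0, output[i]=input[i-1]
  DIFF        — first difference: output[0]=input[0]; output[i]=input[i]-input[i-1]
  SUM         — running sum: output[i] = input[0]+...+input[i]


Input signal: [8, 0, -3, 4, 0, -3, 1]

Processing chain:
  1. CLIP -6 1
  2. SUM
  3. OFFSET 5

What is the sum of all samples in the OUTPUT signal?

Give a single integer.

Input: [8, 0, -3, 4, 0, -3, 1]
Stage 1 (CLIP -6 1): clip(8,-6,1)=1, clip(0,-6,1)=0, clip(-3,-6,1)=-3, clip(4,-6,1)=1, clip(0,-6,1)=0, clip(-3,-6,1)=-3, clip(1,-6,1)=1 -> [1, 0, -3, 1, 0, -3, 1]
Stage 2 (SUM): sum[0..0]=1, sum[0..1]=1, sum[0..2]=-2, sum[0..3]=-1, sum[0..4]=-1, sum[0..5]=-4, sum[0..6]=-3 -> [1, 1, -2, -1, -1, -4, -3]
Stage 3 (OFFSET 5): 1+5=6, 1+5=6, -2+5=3, -1+5=4, -1+5=4, -4+5=1, -3+5=2 -> [6, 6, 3, 4, 4, 1, 2]
Output sum: 26

Answer: 26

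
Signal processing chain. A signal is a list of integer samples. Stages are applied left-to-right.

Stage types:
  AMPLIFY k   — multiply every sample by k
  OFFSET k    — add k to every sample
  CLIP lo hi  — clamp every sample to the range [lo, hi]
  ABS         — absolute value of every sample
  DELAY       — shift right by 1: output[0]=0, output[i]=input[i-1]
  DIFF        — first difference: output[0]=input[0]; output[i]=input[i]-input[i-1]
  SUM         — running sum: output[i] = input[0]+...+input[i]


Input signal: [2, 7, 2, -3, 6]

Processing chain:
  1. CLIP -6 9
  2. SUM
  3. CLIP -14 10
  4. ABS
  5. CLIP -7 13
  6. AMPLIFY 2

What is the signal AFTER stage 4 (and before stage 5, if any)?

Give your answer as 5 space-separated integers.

Answer: 2 9 10 8 10

Derivation:
Input: [2, 7, 2, -3, 6]
Stage 1 (CLIP -6 9): clip(2,-6,9)=2, clip(7,-6,9)=7, clip(2,-6,9)=2, clip(-3,-6,9)=-3, clip(6,-6,9)=6 -> [2, 7, 2, -3, 6]
Stage 2 (SUM): sum[0..0]=2, sum[0..1]=9, sum[0..2]=11, sum[0..3]=8, sum[0..4]=14 -> [2, 9, 11, 8, 14]
Stage 3 (CLIP -14 10): clip(2,-14,10)=2, clip(9,-14,10)=9, clip(11,-14,10)=10, clip(8,-14,10)=8, clip(14,-14,10)=10 -> [2, 9, 10, 8, 10]
Stage 4 (ABS): |2|=2, |9|=9, |10|=10, |8|=8, |10|=10 -> [2, 9, 10, 8, 10]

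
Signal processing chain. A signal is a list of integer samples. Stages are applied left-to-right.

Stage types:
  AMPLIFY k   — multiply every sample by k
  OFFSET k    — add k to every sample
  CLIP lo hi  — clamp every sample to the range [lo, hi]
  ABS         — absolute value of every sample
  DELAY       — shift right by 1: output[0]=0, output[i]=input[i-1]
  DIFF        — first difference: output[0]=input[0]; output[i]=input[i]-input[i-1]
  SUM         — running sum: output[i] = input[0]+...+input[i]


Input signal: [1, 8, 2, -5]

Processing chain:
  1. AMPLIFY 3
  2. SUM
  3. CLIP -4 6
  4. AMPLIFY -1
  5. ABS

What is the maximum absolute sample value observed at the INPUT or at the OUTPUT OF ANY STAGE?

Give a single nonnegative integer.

Input: [1, 8, 2, -5] (max |s|=8)
Stage 1 (AMPLIFY 3): 1*3=3, 8*3=24, 2*3=6, -5*3=-15 -> [3, 24, 6, -15] (max |s|=24)
Stage 2 (SUM): sum[0..0]=3, sum[0..1]=27, sum[0..2]=33, sum[0..3]=18 -> [3, 27, 33, 18] (max |s|=33)
Stage 3 (CLIP -4 6): clip(3,-4,6)=3, clip(27,-4,6)=6, clip(33,-4,6)=6, clip(18,-4,6)=6 -> [3, 6, 6, 6] (max |s|=6)
Stage 4 (AMPLIFY -1): 3*-1=-3, 6*-1=-6, 6*-1=-6, 6*-1=-6 -> [-3, -6, -6, -6] (max |s|=6)
Stage 5 (ABS): |-3|=3, |-6|=6, |-6|=6, |-6|=6 -> [3, 6, 6, 6] (max |s|=6)
Overall max amplitude: 33

Answer: 33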